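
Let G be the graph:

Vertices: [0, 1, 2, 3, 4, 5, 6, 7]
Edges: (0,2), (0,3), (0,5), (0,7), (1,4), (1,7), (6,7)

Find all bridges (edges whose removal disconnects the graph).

A bridge is an edge whose removal increases the number of connected components.
Bridges found: (0,2), (0,3), (0,5), (0,7), (1,4), (1,7), (6,7)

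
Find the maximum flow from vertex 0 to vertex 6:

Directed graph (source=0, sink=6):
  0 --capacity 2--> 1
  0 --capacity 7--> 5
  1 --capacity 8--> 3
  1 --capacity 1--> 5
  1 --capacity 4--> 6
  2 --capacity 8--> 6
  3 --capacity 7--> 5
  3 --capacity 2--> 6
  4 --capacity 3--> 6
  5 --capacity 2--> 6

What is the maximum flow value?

Computing max flow:
  Flow on (0->1): 2/2
  Flow on (0->5): 2/7
  Flow on (1->6): 2/4
  Flow on (5->6): 2/2
Maximum flow = 4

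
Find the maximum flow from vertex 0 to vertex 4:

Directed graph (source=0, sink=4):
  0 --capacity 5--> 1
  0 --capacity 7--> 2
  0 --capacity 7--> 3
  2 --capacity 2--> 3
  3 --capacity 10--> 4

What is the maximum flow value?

Computing max flow:
  Flow on (0->2): 2/7
  Flow on (0->3): 7/7
  Flow on (2->3): 2/2
  Flow on (3->4): 9/10
Maximum flow = 9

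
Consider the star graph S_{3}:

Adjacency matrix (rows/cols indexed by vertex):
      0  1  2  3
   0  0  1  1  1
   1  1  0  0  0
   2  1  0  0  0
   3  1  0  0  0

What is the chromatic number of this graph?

S_{3} has one hub adjacent to 3 leaves; leaves are pairwise non-adjacent.
Color the hub 0 and every leaf 1.
Chromatic number = 2.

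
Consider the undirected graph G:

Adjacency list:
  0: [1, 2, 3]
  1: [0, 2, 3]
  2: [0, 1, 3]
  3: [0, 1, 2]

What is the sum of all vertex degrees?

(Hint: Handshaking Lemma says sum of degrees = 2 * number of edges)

Count edges: 6 edges.
By Handshaking Lemma: sum of degrees = 2 * 6 = 12.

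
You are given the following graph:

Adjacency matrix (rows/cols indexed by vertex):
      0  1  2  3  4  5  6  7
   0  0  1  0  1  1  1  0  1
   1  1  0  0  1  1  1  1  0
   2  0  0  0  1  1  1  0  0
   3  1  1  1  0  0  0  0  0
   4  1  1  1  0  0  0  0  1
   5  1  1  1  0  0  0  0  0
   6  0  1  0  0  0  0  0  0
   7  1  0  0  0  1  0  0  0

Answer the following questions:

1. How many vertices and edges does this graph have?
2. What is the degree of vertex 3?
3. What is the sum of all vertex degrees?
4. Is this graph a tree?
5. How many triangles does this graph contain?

Count: 8 vertices, 13 edges.
Vertex 3 has neighbors [0, 1, 2], degree = 3.
Handshaking lemma: 2 * 13 = 26.
A tree on 8 vertices has 7 edges. This graph has 13 edges (6 extra). Not a tree.
Number of triangles = 4.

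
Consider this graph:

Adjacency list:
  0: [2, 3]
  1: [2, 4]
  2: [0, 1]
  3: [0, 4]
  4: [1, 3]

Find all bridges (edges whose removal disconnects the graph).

No bridges found. The graph is 2-edge-connected (no single edge removal disconnects it).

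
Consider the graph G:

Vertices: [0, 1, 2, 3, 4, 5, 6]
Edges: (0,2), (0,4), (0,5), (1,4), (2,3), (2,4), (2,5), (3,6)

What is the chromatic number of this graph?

The graph has a maximum clique of size 3 (lower bound on chromatic number).
A valid 3-coloring: {0: 1, 1: 0, 2: 0, 3: 1, 4: 2, 5: 2, 6: 0}.
Chromatic number = 3.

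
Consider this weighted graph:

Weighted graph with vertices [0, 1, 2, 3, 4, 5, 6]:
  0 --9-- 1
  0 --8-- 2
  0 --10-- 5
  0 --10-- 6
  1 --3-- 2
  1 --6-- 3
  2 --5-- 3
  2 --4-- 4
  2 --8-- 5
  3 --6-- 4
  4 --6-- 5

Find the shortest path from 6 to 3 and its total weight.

Using Dijkstra's algorithm from vertex 6:
Shortest path: 6 -> 0 -> 2 -> 3
Total weight: 10 + 8 + 5 = 23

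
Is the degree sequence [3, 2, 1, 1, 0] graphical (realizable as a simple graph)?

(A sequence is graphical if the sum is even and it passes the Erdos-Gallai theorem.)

Sum of degrees = 7. Sum is odd, so the sequence is NOT graphical.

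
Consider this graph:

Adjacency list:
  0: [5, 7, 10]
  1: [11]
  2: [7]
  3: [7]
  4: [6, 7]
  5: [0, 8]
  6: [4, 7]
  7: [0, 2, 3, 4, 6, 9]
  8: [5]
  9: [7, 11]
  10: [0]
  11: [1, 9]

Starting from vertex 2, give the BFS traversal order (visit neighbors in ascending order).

BFS from vertex 2 (neighbors processed in ascending order):
Visit order: 2, 7, 0, 3, 4, 6, 9, 5, 10, 11, 8, 1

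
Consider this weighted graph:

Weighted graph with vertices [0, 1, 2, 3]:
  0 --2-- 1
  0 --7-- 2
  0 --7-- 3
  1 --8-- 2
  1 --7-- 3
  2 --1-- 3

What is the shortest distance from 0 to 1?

Using Dijkstra's algorithm from vertex 0:
Shortest path: 0 -> 1
Total weight: 2 = 2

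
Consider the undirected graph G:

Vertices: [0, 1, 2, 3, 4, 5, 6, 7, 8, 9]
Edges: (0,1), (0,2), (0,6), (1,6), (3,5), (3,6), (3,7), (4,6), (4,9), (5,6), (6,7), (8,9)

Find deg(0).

Vertex 0 has neighbors [1, 2, 6], so deg(0) = 3.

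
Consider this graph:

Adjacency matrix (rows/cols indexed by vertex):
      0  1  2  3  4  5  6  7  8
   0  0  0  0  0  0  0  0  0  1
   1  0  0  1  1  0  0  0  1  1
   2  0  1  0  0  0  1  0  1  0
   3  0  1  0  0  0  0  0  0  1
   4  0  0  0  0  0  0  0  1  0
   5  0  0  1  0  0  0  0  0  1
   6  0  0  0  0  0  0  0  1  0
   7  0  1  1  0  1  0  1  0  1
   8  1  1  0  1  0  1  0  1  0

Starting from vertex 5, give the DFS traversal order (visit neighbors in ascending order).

DFS from vertex 5 (neighbors processed in ascending order):
Visit order: 5, 2, 1, 3, 8, 0, 7, 4, 6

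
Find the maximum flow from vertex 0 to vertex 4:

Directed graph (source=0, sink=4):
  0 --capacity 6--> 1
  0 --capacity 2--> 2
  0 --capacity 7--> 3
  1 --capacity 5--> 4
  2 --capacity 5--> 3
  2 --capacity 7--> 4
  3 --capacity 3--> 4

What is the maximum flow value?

Computing max flow:
  Flow on (0->1): 5/6
  Flow on (0->2): 2/2
  Flow on (0->3): 3/7
  Flow on (1->4): 5/5
  Flow on (2->4): 2/7
  Flow on (3->4): 3/3
Maximum flow = 10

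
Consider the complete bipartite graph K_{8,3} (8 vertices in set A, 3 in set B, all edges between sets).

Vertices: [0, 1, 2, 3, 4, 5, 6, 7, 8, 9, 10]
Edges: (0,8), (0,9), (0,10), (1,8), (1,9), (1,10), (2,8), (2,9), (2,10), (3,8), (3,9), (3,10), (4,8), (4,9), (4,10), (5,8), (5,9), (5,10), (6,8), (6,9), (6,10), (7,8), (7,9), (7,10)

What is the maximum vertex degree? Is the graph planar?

Set-A vertices have degree 3; set-B vertices have degree 8. Maximum degree = max(8,3) = 8.
K_{8,3} contains K_{3,3} as a subgraph (since both sides have >= 3 vertices); by Kuratowski's theorem it is not planar.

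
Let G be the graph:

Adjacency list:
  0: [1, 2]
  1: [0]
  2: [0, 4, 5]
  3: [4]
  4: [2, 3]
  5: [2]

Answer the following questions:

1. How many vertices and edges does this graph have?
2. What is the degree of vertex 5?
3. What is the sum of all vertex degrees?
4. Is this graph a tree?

Count: 6 vertices, 5 edges.
Vertex 5 has neighbors [2], degree = 1.
Handshaking lemma: 2 * 5 = 10.
A graph is a tree iff it is connected and has exactly n-1 edges. This graph is connected (all 6 vertices in one component) and has 6-1 = 5 edges. It is a tree.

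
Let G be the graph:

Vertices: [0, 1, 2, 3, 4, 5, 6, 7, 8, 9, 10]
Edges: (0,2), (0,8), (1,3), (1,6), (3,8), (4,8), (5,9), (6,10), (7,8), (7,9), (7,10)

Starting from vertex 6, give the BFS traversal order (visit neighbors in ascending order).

BFS from vertex 6 (neighbors processed in ascending order):
Visit order: 6, 1, 10, 3, 7, 8, 9, 0, 4, 5, 2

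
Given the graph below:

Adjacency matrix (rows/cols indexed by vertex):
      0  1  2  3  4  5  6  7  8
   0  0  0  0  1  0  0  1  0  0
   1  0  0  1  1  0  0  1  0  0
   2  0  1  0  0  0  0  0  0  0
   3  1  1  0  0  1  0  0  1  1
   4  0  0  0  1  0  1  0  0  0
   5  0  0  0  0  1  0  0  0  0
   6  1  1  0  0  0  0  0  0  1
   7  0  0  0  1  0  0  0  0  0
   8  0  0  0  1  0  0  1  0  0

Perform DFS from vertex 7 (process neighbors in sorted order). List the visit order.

DFS from vertex 7 (neighbors processed in ascending order):
Visit order: 7, 3, 0, 6, 1, 2, 8, 4, 5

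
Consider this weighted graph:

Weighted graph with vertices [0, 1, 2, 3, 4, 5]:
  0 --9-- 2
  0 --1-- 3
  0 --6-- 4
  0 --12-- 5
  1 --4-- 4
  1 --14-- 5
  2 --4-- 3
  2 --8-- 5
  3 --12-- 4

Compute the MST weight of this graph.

Applying Kruskal's algorithm (sort edges by weight, add if no cycle):
  Add (0,3) w=1
  Add (1,4) w=4
  Add (2,3) w=4
  Add (0,4) w=6
  Add (2,5) w=8
  Skip (0,2) w=9 (creates cycle)
  Skip (0,5) w=12 (creates cycle)
  Skip (3,4) w=12 (creates cycle)
  Skip (1,5) w=14 (creates cycle)
MST weight = 23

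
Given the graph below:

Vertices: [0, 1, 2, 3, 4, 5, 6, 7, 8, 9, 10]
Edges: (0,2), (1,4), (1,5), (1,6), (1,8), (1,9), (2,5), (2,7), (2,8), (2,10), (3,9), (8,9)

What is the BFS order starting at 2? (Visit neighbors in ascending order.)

BFS from vertex 2 (neighbors processed in ascending order):
Visit order: 2, 0, 5, 7, 8, 10, 1, 9, 4, 6, 3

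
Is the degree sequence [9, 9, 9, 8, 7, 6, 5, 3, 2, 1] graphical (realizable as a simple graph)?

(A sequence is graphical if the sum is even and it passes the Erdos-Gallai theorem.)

Sum of degrees = 59. Sum is odd, so the sequence is NOT graphical.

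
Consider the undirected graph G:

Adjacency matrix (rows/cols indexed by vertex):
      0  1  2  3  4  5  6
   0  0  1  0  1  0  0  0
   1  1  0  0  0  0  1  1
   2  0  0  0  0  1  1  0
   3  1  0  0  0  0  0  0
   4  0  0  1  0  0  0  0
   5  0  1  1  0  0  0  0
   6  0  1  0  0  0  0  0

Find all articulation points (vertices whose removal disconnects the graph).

An articulation point is a vertex whose removal disconnects the graph.
Articulation points: [0, 1, 2, 5]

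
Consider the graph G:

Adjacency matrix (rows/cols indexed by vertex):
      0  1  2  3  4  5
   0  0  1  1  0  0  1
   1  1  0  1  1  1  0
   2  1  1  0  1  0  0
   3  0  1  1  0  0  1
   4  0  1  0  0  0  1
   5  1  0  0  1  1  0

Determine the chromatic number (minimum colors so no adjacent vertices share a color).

The graph has a maximum clique of size 3 (lower bound on chromatic number).
A valid 3-coloring: {0: 1, 1: 0, 2: 2, 3: 1, 4: 1, 5: 0}.
Chromatic number = 3.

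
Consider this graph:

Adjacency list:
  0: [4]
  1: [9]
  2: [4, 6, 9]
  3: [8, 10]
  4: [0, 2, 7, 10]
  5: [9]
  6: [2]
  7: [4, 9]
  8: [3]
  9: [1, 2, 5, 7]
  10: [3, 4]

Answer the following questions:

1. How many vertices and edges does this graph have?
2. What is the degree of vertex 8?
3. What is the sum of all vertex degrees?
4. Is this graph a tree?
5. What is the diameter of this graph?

Count: 11 vertices, 11 edges.
Vertex 8 has neighbors [3], degree = 1.
Handshaking lemma: 2 * 11 = 22.
A tree on 11 vertices has 10 edges. This graph has 11 edges (1 extra). Not a tree.
Diameter (longest shortest path) = 6.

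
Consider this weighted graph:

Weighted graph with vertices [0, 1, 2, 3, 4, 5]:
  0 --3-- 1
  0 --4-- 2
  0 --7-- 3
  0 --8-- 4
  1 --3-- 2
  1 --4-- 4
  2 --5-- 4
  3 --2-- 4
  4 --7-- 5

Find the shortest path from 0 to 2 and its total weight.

Using Dijkstra's algorithm from vertex 0:
Shortest path: 0 -> 2
Total weight: 4 = 4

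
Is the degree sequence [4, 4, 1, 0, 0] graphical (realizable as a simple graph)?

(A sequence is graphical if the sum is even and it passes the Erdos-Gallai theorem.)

Sum of degrees = 9. Sum is odd, so the sequence is NOT graphical.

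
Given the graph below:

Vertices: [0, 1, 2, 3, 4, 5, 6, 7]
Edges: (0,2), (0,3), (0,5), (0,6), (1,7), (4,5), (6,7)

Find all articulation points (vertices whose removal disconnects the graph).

An articulation point is a vertex whose removal disconnects the graph.
Articulation points: [0, 5, 6, 7]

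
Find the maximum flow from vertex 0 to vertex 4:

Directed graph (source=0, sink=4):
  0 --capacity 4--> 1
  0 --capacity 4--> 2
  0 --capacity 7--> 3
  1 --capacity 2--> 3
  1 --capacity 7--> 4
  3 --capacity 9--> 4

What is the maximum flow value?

Computing max flow:
  Flow on (0->1): 4/4
  Flow on (0->3): 7/7
  Flow on (1->4): 4/7
  Flow on (3->4): 7/9
Maximum flow = 11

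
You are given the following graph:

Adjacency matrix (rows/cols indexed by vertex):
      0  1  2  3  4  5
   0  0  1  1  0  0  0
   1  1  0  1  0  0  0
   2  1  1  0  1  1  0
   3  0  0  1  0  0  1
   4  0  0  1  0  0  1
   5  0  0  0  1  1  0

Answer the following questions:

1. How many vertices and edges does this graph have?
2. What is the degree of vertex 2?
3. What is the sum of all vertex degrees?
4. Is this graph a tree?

Count: 6 vertices, 7 edges.
Vertex 2 has neighbors [0, 1, 3, 4], degree = 4.
Handshaking lemma: 2 * 7 = 14.
A tree on 6 vertices has 5 edges. This graph has 7 edges (2 extra). Not a tree.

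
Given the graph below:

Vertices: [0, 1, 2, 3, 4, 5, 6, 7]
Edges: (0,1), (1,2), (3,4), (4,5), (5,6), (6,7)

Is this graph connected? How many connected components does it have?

Checking connectivity: the graph has 2 connected component(s).
Components: [[0, 1, 2], [3, 4, 5, 6, 7]]. The graph is NOT connected.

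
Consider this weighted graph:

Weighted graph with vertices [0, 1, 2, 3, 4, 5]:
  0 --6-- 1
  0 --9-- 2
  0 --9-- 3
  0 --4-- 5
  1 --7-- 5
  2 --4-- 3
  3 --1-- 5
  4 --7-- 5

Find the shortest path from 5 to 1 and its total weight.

Using Dijkstra's algorithm from vertex 5:
Shortest path: 5 -> 1
Total weight: 7 = 7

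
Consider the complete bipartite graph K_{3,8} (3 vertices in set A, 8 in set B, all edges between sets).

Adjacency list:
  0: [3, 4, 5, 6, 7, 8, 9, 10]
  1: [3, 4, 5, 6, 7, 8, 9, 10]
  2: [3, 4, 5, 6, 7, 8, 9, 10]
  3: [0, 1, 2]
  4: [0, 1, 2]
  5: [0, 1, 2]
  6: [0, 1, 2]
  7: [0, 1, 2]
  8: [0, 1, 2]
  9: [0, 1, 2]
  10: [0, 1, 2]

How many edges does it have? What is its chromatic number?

K_{3,8} has 3 * 8 = 24 edges.
Bipartite graphs have chromatic number 2 (color each partition differently).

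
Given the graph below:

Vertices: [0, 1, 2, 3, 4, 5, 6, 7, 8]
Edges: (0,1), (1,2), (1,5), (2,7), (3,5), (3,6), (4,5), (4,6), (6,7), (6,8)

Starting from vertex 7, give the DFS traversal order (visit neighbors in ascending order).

DFS from vertex 7 (neighbors processed in ascending order):
Visit order: 7, 2, 1, 0, 5, 3, 6, 4, 8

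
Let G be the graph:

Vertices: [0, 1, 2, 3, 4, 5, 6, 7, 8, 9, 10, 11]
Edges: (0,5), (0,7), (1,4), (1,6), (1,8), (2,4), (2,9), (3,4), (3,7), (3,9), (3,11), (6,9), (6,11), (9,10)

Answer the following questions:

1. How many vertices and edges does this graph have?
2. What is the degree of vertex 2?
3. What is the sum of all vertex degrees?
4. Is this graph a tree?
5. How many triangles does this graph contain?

Count: 12 vertices, 14 edges.
Vertex 2 has neighbors [4, 9], degree = 2.
Handshaking lemma: 2 * 14 = 28.
A tree on 12 vertices has 11 edges. This graph has 14 edges (3 extra). Not a tree.
Number of triangles = 0.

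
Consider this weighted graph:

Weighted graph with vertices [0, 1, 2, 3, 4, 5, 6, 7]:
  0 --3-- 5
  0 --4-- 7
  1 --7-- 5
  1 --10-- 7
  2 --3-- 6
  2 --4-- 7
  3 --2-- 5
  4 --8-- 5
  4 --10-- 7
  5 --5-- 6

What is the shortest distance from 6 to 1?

Using Dijkstra's algorithm from vertex 6:
Shortest path: 6 -> 5 -> 1
Total weight: 5 + 7 = 12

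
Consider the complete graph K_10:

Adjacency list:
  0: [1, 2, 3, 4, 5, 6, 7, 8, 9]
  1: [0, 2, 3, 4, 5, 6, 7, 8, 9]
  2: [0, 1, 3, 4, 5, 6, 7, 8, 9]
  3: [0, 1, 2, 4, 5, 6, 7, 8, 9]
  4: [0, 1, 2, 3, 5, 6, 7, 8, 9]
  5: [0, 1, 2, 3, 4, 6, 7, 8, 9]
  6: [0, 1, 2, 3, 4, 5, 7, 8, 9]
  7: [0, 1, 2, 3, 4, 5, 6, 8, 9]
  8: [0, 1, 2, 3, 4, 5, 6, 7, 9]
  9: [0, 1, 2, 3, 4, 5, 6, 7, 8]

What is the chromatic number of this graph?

In K_10, every vertex is adjacent to every other vertex.
Each vertex needs a unique color.
Chromatic number = 10.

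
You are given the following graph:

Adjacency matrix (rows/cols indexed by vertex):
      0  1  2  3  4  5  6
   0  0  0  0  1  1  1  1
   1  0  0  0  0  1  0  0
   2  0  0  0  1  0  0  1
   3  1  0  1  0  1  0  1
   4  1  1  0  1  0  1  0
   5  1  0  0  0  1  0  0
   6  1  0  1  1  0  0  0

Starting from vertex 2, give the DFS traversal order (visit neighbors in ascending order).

DFS from vertex 2 (neighbors processed in ascending order):
Visit order: 2, 3, 0, 4, 1, 5, 6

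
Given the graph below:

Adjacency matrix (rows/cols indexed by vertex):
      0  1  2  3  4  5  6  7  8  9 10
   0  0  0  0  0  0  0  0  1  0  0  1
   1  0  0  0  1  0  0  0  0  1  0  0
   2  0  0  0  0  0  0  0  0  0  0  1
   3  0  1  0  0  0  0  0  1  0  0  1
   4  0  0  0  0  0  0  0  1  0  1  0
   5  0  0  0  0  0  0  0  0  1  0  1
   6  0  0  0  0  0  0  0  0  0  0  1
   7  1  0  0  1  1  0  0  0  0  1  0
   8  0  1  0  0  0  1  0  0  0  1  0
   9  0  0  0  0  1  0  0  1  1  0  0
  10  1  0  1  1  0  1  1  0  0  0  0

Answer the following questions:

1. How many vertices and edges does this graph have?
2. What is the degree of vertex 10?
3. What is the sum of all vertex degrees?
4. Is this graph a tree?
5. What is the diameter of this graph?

Count: 11 vertices, 14 edges.
Vertex 10 has neighbors [0, 2, 3, 5, 6], degree = 5.
Handshaking lemma: 2 * 14 = 28.
A tree on 11 vertices has 10 edges. This graph has 14 edges (4 extra). Not a tree.
Diameter (longest shortest path) = 4.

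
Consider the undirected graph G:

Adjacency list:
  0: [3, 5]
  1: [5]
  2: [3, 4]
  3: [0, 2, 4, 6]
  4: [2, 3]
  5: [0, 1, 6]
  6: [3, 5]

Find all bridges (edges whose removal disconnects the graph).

A bridge is an edge whose removal increases the number of connected components.
Bridges found: (1,5)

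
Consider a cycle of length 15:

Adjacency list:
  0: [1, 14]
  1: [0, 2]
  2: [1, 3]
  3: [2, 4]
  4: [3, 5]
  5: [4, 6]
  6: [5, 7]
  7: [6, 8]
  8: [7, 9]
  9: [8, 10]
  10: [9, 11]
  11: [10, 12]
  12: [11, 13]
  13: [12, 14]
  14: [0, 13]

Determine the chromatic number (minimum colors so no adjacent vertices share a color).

This is an odd cycle (C_15). Odd cycles are not bipartite (any 2-coloring forces two adjacent vertices to match), and 3 colors suffice.
Chromatic number = 3.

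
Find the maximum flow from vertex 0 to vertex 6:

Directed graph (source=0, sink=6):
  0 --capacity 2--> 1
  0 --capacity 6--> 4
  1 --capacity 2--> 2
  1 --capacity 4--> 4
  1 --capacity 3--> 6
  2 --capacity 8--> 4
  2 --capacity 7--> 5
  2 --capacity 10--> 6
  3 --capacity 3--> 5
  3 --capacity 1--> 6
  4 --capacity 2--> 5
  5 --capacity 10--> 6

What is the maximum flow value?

Computing max flow:
  Flow on (0->1): 2/2
  Flow on (0->4): 2/6
  Flow on (1->6): 2/3
  Flow on (4->5): 2/2
  Flow on (5->6): 2/10
Maximum flow = 4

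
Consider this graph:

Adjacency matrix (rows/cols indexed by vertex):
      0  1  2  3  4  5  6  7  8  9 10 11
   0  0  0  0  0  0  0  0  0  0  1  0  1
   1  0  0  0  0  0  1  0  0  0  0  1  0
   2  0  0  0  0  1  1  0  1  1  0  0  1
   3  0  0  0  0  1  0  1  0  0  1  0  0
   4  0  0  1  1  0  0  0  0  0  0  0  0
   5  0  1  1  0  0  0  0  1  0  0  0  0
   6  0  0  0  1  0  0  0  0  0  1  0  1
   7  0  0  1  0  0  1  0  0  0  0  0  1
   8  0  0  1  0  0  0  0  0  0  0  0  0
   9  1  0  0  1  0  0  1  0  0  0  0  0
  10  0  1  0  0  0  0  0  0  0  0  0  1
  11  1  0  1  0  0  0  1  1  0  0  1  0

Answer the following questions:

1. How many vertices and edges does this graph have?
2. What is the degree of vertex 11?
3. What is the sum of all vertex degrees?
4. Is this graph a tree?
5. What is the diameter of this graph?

Count: 12 vertices, 17 edges.
Vertex 11 has neighbors [0, 2, 6, 7, 10], degree = 5.
Handshaking lemma: 2 * 17 = 34.
A tree on 12 vertices has 11 edges. This graph has 17 edges (6 extra). Not a tree.
Diameter (longest shortest path) = 4.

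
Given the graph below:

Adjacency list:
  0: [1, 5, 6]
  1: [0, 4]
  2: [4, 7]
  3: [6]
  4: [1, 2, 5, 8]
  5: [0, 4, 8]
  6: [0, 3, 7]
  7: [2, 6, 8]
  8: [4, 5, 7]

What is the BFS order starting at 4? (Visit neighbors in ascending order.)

BFS from vertex 4 (neighbors processed in ascending order):
Visit order: 4, 1, 2, 5, 8, 0, 7, 6, 3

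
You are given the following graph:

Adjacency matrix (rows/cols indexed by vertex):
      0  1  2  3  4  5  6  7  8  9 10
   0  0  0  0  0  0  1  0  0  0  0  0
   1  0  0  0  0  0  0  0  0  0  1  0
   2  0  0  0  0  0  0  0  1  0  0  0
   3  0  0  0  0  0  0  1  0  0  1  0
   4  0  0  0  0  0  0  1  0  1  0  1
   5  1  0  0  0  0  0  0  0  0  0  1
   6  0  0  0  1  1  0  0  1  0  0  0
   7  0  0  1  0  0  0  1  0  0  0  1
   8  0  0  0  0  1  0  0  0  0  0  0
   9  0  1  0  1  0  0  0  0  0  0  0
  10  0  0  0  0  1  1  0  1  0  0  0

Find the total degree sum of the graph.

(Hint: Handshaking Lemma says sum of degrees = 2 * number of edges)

Count edges: 11 edges.
By Handshaking Lemma: sum of degrees = 2 * 11 = 22.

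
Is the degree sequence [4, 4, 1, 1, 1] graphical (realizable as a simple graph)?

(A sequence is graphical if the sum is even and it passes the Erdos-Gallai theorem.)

Sum of degrees = 11. Sum is odd, so the sequence is NOT graphical.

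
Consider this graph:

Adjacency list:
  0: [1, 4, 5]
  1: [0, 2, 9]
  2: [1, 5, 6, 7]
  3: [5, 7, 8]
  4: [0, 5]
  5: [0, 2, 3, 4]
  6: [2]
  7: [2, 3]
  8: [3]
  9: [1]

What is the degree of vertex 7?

Vertex 7 has neighbors [2, 3], so deg(7) = 2.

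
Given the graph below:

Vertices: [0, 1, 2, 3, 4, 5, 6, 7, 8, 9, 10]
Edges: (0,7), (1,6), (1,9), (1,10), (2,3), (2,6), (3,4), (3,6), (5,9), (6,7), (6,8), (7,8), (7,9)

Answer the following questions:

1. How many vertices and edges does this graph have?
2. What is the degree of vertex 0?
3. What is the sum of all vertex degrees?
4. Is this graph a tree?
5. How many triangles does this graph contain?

Count: 11 vertices, 13 edges.
Vertex 0 has neighbors [7], degree = 1.
Handshaking lemma: 2 * 13 = 26.
A tree on 11 vertices has 10 edges. This graph has 13 edges (3 extra). Not a tree.
Number of triangles = 2.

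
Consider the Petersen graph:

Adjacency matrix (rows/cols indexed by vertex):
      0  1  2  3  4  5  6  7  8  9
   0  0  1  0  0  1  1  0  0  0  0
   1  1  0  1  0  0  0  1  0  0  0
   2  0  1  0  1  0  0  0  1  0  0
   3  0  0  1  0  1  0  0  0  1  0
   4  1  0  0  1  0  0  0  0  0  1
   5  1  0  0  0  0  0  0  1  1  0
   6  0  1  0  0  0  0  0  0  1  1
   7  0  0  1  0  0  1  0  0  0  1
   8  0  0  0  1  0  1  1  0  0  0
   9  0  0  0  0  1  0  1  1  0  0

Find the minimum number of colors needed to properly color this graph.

The Petersen graph contains odd cycles (e.g. the outer 5-cycle), so chi >= 3.
A proper 3-coloring exists (it is a well-known 3-chromatic graph).
Chromatic number = 3.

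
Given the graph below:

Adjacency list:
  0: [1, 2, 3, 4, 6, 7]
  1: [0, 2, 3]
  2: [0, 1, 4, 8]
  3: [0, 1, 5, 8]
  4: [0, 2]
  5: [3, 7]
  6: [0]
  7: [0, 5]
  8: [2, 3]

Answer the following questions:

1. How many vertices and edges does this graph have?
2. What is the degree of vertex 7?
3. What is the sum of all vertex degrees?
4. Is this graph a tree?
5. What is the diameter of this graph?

Count: 9 vertices, 13 edges.
Vertex 7 has neighbors [0, 5], degree = 2.
Handshaking lemma: 2 * 13 = 26.
A tree on 9 vertices has 8 edges. This graph has 13 edges (5 extra). Not a tree.
Diameter (longest shortest path) = 3.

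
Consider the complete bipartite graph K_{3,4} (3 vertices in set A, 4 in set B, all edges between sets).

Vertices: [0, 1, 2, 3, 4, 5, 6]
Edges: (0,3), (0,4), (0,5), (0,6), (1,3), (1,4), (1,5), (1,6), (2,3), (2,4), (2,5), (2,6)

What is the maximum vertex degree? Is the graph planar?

Set-A vertices have degree 4; set-B vertices have degree 3. Maximum degree = max(3,4) = 4.
K_{3,4} contains K_{3,3} as a subgraph (since both sides have >= 3 vertices); by Kuratowski's theorem it is not planar.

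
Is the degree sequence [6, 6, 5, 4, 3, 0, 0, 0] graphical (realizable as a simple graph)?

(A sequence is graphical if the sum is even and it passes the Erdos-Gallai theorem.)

Sum of degrees = 24. Sum is even but fails Erdos-Gallai. The sequence is NOT graphical.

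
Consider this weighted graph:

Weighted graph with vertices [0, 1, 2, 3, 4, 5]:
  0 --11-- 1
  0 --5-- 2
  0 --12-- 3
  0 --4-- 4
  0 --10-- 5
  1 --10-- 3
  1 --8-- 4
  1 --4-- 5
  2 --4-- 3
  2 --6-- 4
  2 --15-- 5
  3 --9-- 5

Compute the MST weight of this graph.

Applying Kruskal's algorithm (sort edges by weight, add if no cycle):
  Add (0,4) w=4
  Add (1,5) w=4
  Add (2,3) w=4
  Add (0,2) w=5
  Skip (2,4) w=6 (creates cycle)
  Add (1,4) w=8
  Skip (3,5) w=9 (creates cycle)
  Skip (0,5) w=10 (creates cycle)
  Skip (1,3) w=10 (creates cycle)
  Skip (0,1) w=11 (creates cycle)
  Skip (0,3) w=12 (creates cycle)
  Skip (2,5) w=15 (creates cycle)
MST weight = 25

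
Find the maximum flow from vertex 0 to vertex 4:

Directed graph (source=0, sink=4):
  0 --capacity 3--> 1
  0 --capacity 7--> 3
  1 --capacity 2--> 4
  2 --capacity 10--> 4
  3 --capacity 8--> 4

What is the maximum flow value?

Computing max flow:
  Flow on (0->1): 2/3
  Flow on (0->3): 7/7
  Flow on (1->4): 2/2
  Flow on (3->4): 7/8
Maximum flow = 9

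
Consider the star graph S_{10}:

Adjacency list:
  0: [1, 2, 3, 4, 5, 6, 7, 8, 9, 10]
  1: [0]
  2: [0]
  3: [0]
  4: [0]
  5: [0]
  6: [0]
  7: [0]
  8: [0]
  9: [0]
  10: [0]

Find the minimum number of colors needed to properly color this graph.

S_{10} has one hub adjacent to 10 leaves; leaves are pairwise non-adjacent.
Color the hub 0 and every leaf 1.
Chromatic number = 2.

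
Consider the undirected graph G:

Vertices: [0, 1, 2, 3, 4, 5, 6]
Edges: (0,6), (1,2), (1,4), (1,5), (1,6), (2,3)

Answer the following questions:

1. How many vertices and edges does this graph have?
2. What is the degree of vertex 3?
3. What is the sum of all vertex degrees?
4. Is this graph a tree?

Count: 7 vertices, 6 edges.
Vertex 3 has neighbors [2], degree = 1.
Handshaking lemma: 2 * 6 = 12.
A graph is a tree iff it is connected and has exactly n-1 edges. This graph is connected (all 7 vertices in one component) and has 7-1 = 6 edges. It is a tree.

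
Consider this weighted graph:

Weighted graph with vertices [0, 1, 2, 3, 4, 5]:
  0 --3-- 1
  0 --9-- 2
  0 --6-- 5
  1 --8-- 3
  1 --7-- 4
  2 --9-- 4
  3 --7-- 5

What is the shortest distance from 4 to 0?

Using Dijkstra's algorithm from vertex 4:
Shortest path: 4 -> 1 -> 0
Total weight: 7 + 3 = 10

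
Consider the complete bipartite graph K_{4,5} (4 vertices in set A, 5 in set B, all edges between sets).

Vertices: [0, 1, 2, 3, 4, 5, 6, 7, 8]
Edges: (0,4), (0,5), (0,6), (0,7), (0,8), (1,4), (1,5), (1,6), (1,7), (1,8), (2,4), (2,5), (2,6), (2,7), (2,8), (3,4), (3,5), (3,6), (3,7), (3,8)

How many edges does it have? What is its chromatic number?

K_{4,5} has 4 * 5 = 20 edges.
Bipartite graphs have chromatic number 2 (color each partition differently).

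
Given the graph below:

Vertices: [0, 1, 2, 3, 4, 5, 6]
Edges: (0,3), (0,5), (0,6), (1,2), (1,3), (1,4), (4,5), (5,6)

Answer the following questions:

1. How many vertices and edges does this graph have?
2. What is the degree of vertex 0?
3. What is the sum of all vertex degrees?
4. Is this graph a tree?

Count: 7 vertices, 8 edges.
Vertex 0 has neighbors [3, 5, 6], degree = 3.
Handshaking lemma: 2 * 8 = 16.
A tree on 7 vertices has 6 edges. This graph has 8 edges (2 extra). Not a tree.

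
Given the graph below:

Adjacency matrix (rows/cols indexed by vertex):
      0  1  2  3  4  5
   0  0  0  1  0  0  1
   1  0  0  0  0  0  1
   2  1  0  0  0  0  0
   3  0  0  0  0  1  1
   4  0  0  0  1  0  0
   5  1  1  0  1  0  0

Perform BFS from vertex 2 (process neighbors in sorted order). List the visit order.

BFS from vertex 2 (neighbors processed in ascending order):
Visit order: 2, 0, 5, 1, 3, 4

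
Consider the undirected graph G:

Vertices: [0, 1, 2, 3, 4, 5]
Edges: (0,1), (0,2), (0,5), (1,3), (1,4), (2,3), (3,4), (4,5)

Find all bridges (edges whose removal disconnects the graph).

No bridges found. The graph is 2-edge-connected (no single edge removal disconnects it).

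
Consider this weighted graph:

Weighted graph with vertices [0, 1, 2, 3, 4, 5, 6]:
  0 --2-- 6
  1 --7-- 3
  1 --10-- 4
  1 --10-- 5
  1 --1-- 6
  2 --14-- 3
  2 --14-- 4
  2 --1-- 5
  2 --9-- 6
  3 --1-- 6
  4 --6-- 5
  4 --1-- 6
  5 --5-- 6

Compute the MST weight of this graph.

Applying Kruskal's algorithm (sort edges by weight, add if no cycle):
  Add (1,6) w=1
  Add (2,5) w=1
  Add (3,6) w=1
  Add (4,6) w=1
  Add (0,6) w=2
  Add (5,6) w=5
  Skip (4,5) w=6 (creates cycle)
  Skip (1,3) w=7 (creates cycle)
  Skip (2,6) w=9 (creates cycle)
  Skip (1,5) w=10 (creates cycle)
  Skip (1,4) w=10 (creates cycle)
  Skip (2,4) w=14 (creates cycle)
  Skip (2,3) w=14 (creates cycle)
MST weight = 11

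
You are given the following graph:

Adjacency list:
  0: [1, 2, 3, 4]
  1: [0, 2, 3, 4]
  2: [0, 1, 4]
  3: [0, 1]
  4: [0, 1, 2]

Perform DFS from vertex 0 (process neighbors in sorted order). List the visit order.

DFS from vertex 0 (neighbors processed in ascending order):
Visit order: 0, 1, 2, 4, 3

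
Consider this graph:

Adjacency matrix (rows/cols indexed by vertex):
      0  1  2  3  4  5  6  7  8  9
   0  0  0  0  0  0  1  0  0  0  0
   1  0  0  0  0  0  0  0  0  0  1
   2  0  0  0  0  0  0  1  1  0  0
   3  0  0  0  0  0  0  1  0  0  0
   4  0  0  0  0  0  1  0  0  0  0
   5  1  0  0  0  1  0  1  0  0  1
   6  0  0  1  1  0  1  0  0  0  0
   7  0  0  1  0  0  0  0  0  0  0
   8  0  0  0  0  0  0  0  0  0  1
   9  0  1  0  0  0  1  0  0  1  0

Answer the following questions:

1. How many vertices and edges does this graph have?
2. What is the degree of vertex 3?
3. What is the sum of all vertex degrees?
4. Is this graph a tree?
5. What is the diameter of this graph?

Count: 10 vertices, 9 edges.
Vertex 3 has neighbors [6], degree = 1.
Handshaking lemma: 2 * 9 = 18.
A graph is a tree iff it is connected and has exactly n-1 edges. This graph is connected (all 10 vertices in one component) and has 10-1 = 9 edges. It is a tree.
Diameter (longest shortest path) = 5.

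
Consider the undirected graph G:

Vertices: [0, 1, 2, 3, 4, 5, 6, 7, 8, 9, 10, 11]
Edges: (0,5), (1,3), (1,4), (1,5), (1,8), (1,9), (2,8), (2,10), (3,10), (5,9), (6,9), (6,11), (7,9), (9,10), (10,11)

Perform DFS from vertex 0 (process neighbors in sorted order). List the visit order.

DFS from vertex 0 (neighbors processed in ascending order):
Visit order: 0, 5, 1, 3, 10, 2, 8, 9, 6, 11, 7, 4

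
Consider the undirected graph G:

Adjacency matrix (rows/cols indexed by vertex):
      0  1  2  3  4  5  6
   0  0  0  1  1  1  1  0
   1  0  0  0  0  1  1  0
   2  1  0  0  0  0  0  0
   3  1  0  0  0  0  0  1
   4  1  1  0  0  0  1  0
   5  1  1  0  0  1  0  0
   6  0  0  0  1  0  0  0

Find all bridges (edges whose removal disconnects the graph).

A bridge is an edge whose removal increases the number of connected components.
Bridges found: (0,2), (0,3), (3,6)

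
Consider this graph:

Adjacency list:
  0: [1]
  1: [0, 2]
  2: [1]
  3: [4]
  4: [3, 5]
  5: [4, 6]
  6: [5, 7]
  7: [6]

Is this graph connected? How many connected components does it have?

Checking connectivity: the graph has 2 connected component(s).
Components: [[0, 1, 2], [3, 4, 5, 6, 7]]. The graph is NOT connected.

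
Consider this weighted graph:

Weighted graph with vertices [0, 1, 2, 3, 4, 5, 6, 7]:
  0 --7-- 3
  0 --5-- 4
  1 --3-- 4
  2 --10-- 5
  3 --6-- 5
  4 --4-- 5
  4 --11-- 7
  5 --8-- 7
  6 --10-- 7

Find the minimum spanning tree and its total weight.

Applying Kruskal's algorithm (sort edges by weight, add if no cycle):
  Add (1,4) w=3
  Add (4,5) w=4
  Add (0,4) w=5
  Add (3,5) w=6
  Skip (0,3) w=7 (creates cycle)
  Add (5,7) w=8
  Add (2,5) w=10
  Add (6,7) w=10
  Skip (4,7) w=11 (creates cycle)
MST weight = 46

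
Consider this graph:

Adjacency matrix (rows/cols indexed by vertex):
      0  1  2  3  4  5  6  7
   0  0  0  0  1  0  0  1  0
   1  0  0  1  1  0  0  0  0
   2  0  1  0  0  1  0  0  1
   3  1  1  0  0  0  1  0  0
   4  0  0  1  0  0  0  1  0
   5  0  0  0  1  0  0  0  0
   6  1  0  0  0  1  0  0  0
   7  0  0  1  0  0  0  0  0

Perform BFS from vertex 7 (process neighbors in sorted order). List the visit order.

BFS from vertex 7 (neighbors processed in ascending order):
Visit order: 7, 2, 1, 4, 3, 6, 0, 5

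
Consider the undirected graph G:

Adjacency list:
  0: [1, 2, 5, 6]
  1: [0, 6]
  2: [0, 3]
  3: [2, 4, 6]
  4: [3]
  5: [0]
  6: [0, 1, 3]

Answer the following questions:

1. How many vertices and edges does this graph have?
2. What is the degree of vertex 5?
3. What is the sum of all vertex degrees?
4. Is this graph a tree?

Count: 7 vertices, 8 edges.
Vertex 5 has neighbors [0], degree = 1.
Handshaking lemma: 2 * 8 = 16.
A tree on 7 vertices has 6 edges. This graph has 8 edges (2 extra). Not a tree.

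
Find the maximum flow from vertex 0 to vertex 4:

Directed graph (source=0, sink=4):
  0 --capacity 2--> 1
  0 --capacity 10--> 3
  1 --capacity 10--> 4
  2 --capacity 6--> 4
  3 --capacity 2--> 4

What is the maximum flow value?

Computing max flow:
  Flow on (0->1): 2/2
  Flow on (0->3): 2/10
  Flow on (1->4): 2/10
  Flow on (3->4): 2/2
Maximum flow = 4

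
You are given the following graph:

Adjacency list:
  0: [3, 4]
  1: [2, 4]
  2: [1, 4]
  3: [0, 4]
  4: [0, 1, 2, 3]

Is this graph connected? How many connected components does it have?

Checking connectivity: the graph has 1 connected component(s).
All vertices are reachable from each other. The graph IS connected.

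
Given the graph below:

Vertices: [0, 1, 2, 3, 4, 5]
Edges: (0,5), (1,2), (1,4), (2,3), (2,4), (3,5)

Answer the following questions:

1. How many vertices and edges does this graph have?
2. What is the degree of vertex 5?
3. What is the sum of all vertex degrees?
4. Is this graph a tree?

Count: 6 vertices, 6 edges.
Vertex 5 has neighbors [0, 3], degree = 2.
Handshaking lemma: 2 * 6 = 12.
A tree on 6 vertices has 5 edges. This graph has 6 edges (1 extra). Not a tree.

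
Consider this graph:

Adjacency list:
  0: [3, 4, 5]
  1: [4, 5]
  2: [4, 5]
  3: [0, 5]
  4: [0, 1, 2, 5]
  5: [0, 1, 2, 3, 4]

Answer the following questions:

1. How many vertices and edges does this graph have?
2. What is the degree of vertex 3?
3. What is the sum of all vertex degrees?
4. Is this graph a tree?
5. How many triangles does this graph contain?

Count: 6 vertices, 9 edges.
Vertex 3 has neighbors [0, 5], degree = 2.
Handshaking lemma: 2 * 9 = 18.
A tree on 6 vertices has 5 edges. This graph has 9 edges (4 extra). Not a tree.
Number of triangles = 4.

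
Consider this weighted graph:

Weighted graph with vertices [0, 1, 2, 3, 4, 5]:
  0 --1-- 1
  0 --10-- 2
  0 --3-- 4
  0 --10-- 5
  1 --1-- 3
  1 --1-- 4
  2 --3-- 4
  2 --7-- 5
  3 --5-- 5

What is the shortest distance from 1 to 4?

Using Dijkstra's algorithm from vertex 1:
Shortest path: 1 -> 4
Total weight: 1 = 1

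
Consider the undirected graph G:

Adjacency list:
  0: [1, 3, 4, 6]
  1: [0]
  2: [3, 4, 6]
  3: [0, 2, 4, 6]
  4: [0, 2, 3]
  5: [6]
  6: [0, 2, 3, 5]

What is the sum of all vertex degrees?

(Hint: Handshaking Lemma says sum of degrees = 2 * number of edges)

Count edges: 10 edges.
By Handshaking Lemma: sum of degrees = 2 * 10 = 20.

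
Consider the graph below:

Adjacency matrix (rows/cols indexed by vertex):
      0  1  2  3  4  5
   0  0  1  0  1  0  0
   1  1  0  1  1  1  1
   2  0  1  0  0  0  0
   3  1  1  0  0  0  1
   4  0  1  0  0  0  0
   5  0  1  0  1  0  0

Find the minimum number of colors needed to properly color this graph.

The graph has a maximum clique of size 3 (lower bound on chromatic number).
A valid 3-coloring: {0: 2, 1: 0, 2: 1, 3: 1, 4: 1, 5: 2}.
Chromatic number = 3.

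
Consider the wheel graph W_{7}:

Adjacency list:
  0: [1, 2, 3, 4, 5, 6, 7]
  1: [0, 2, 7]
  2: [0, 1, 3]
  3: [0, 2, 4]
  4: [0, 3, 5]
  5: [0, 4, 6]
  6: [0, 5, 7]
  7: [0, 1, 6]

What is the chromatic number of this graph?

W_{7} = C_{7} plus a hub adjacent to every cycle vertex.
The outer cycle needs 3 colors (odd cycle); the hub is adjacent to all of them so needs a fresh color.
Chromatic number = 3 + 1 = 4.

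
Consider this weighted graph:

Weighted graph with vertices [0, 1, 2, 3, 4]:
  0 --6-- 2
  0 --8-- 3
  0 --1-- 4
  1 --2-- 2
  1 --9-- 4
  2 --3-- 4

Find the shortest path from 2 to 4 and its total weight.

Using Dijkstra's algorithm from vertex 2:
Shortest path: 2 -> 4
Total weight: 3 = 3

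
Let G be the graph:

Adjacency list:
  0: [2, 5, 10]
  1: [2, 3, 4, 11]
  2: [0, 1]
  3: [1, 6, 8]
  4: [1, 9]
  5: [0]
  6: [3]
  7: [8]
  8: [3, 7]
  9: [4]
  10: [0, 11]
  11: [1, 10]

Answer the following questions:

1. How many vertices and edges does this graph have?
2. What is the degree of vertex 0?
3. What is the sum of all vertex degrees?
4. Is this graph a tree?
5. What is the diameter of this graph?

Count: 12 vertices, 12 edges.
Vertex 0 has neighbors [2, 5, 10], degree = 3.
Handshaking lemma: 2 * 12 = 24.
A tree on 12 vertices has 11 edges. This graph has 12 edges (1 extra). Not a tree.
Diameter (longest shortest path) = 6.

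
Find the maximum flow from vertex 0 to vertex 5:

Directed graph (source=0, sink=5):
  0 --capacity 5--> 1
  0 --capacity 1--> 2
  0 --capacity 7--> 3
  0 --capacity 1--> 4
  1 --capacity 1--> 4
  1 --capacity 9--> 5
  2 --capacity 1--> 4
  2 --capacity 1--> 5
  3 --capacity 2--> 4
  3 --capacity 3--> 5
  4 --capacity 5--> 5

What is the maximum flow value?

Computing max flow:
  Flow on (0->1): 5/5
  Flow on (0->2): 1/1
  Flow on (0->3): 5/7
  Flow on (0->4): 1/1
  Flow on (1->5): 5/9
  Flow on (2->5): 1/1
  Flow on (3->4): 2/2
  Flow on (3->5): 3/3
  Flow on (4->5): 3/5
Maximum flow = 12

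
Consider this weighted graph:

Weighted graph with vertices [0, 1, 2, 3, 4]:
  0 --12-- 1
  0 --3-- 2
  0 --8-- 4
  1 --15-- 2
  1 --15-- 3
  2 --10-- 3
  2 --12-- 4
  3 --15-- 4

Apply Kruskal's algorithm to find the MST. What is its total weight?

Applying Kruskal's algorithm (sort edges by weight, add if no cycle):
  Add (0,2) w=3
  Add (0,4) w=8
  Add (2,3) w=10
  Add (0,1) w=12
  Skip (2,4) w=12 (creates cycle)
  Skip (1,3) w=15 (creates cycle)
  Skip (1,2) w=15 (creates cycle)
  Skip (3,4) w=15 (creates cycle)
MST weight = 33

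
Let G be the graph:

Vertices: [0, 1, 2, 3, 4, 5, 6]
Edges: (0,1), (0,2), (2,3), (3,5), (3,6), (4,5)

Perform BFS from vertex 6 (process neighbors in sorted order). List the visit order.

BFS from vertex 6 (neighbors processed in ascending order):
Visit order: 6, 3, 2, 5, 0, 4, 1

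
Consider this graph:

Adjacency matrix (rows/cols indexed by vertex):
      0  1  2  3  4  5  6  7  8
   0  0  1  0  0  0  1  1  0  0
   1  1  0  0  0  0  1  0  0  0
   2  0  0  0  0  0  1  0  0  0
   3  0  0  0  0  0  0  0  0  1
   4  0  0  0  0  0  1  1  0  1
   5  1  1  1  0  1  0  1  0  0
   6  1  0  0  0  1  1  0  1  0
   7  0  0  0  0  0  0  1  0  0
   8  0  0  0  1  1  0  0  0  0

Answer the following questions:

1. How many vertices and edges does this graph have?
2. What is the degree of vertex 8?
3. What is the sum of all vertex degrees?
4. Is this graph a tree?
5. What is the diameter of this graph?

Count: 9 vertices, 11 edges.
Vertex 8 has neighbors [3, 4], degree = 2.
Handshaking lemma: 2 * 11 = 22.
A tree on 9 vertices has 8 edges. This graph has 11 edges (3 extra). Not a tree.
Diameter (longest shortest path) = 4.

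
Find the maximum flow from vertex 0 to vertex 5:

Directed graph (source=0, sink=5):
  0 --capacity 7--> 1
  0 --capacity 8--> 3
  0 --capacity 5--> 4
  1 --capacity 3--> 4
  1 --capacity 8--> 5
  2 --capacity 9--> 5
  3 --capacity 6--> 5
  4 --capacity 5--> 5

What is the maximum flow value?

Computing max flow:
  Flow on (0->1): 7/7
  Flow on (0->3): 6/8
  Flow on (0->4): 5/5
  Flow on (1->5): 7/8
  Flow on (3->5): 6/6
  Flow on (4->5): 5/5
Maximum flow = 18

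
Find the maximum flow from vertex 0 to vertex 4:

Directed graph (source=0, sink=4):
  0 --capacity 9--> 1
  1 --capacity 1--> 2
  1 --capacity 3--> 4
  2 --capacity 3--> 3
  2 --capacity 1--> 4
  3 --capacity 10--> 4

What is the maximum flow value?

Computing max flow:
  Flow on (0->1): 4/9
  Flow on (1->2): 1/1
  Flow on (1->4): 3/3
  Flow on (2->4): 1/1
Maximum flow = 4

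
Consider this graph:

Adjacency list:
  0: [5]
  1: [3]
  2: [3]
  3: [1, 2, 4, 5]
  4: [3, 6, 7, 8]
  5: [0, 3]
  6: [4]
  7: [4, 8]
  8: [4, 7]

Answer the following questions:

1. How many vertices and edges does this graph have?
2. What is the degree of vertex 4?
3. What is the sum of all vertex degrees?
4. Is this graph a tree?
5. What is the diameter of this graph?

Count: 9 vertices, 9 edges.
Vertex 4 has neighbors [3, 6, 7, 8], degree = 4.
Handshaking lemma: 2 * 9 = 18.
A tree on 9 vertices has 8 edges. This graph has 9 edges (1 extra). Not a tree.
Diameter (longest shortest path) = 4.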